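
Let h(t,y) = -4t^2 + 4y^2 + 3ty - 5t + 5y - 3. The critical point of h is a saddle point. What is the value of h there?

∂h/∂t = -8t + 3y - 5 = 0 and ∂h/∂y = 3t + 8y + 5 = 0, so (t, y) = (-55/73, -25/73).
The Hessian has h_{tt} = -8, h_{yy} = 8, h_{ty} = 3, giving D = -73 < 0, so the point is a saddle point.
h(-55/73, -25/73) = -144/73.

-144/73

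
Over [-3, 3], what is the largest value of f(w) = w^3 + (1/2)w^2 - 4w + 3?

The derivative is 3w^2 + w - 4, which vanishes at w = -4/3 and w = 1.
Candidates: f(-3) = -15/2,  f(-4/3) = 185/27,  f(1) = 1/2,  f(3) = 45/2.
So the maximum is f(3) = 45/2.

45/2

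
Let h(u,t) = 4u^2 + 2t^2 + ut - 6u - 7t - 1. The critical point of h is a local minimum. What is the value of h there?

∂h/∂u = 8u + t - 6 = 0 and ∂h/∂t = u + 4t - 7 = 0, so (u, t) = (17/31, 50/31).
The Hessian has h_{uu} = 8, h_{tt} = 4, h_{ut} = 1, giving D = 31 > 0 with h_{uu} > 0, so the point is a local minimum.
h(17/31, 50/31) = -257/31.

-257/31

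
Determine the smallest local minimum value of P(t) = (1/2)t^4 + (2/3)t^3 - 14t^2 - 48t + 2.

-730/3

P'(t) = 2t^3 + 2t^2 - 28t - 48 = 0 at t = -3, -2, 4.
Second-derivative test with P''(t) = 6t^2 + 4t - 28: P''(-3) = 14 > 0 ⇒ local minimum; P''(-2) = -12 < 0 ⇒ local maximum; P''(4) = 84 > 0 ⇒ local minimum.
So the smallest local minimum value is P(4) = -730/3.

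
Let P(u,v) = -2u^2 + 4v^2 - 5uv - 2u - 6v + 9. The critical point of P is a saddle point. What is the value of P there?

∂P/∂u = -4u - 5v - 2 = 0 and ∂P/∂v = -5u + 8v - 6 = 0, so (u, v) = (-46/57, 14/57).
The Hessian has P_{uu} = -4, P_{vv} = 8, P_{uv} = -5, giving D = -57 < 0, so the point is a saddle point.
P(-46/57, 14/57) = 517/57.

517/57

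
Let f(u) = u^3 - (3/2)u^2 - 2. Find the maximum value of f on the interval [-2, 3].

23/2

Differentiating, f'(u) = 3u^2 - 3u; which vanishes at u = 0 and u = 1.
Compare values at every candidate in [-2, 3]: f(-2) = -16,  f(0) = -2,  f(1) = -5/2,  f(3) = 23/2.
So the maximum is f(3) = 23/2.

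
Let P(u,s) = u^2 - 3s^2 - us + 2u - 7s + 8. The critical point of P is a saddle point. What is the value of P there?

∂P/∂u = 2u - s + 2 = 0 and ∂P/∂s = -u - 6s - 7 = 0, so (u, s) = (-19/13, -12/13).
The Hessian has P_{uu} = 2, P_{ss} = -6, P_{us} = -1, giving D = -13 < 0, so the point is a saddle point.
P(-19/13, -12/13) = 127/13.

127/13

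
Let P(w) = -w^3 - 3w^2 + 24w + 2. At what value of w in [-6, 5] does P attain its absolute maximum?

P'(w) = -3w^2 - 6w + 24, which vanishes at w = -4 and w = 2.
Compare values at every candidate in [-6, 5]: P(-6) = -34,  P(-4) = -78,  P(2) = 30,  P(5) = -78.
So the maximum is P(2) = 30.

2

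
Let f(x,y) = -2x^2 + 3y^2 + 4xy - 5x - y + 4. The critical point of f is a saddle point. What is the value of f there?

213/40

∂f/∂x = -4x + 4y - 5 = 0 and ∂f/∂y = 4x + 6y - 1 = 0, so (x, y) = (-13/20, 3/5).
The Hessian has f_{xx} = -4, f_{yy} = 6, f_{xy} = 4, giving D = -40 < 0, so the point is a saddle point.
f(-13/20, 3/5) = 213/40.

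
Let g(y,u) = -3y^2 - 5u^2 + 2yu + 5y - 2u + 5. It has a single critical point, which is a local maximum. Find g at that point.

∂g/∂y = -6y + 2u + 5 = 0 and ∂g/∂u = 2y - 10u - 2 = 0, so (y, u) = (23/28, -1/28).
The Hessian has g_{yy} = -6, g_{uu} = -10, g_{yu} = 2, giving D = 56 > 0 with g_{yy} < 0, so the point is a local maximum.
g(23/28, -1/28) = 397/56.

397/56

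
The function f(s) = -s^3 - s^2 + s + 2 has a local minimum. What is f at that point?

1

f'(s) = -3s^2 - 2s + 1 = 0 at s = -1, 1/3.
Since f''(s) = -6s - 2, we get f''(-1) = 4 > 0 ⇒ local minimum; f''(1/3) = -4 < 0 ⇒ local maximum.
Thus f has its local minimum at s = -1, with value 1.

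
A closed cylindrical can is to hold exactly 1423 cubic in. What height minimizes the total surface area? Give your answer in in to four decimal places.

12.1910

With radius r and height h, πr²h = 1423 so h = 1423/(πr²), and S(r) = 2πr² + 2πrh = 2πr² + 2·1423/r.
S'(r) = 4πr − 2·1423/r² = 0 ⇒ r³ = 1423/(2π), so r ≈ 6.0955 and h = 2r ≈ 12.1910.
S''(r) = 4π + 4·1423/r³ > 0, so this is the minimum; S ≈ 700.3543.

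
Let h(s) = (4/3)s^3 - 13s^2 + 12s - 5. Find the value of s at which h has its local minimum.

h'(s) = 4s^2 - 26s + 12. Setting h'(s) = 0 gives s ∈ {1/2, 6}.
Since h''(s) = 8s - 26, we get h''(1/2) = -22 < 0 ⇒ local maximum; h''(6) = 22 > 0 ⇒ local minimum.
Thus h has its local minimum at s = 6, with value -113.

6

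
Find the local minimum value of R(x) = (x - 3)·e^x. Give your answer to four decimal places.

By the product rule, R'(x) = (x - 2)·e^x. Since e^x > 0, the only critical point is x = 2.
R''(2) has the same sign as 1 > 0, so this is a local minimum.
R(2) = (-1)·e^(2) ≈ -7.3891.

-7.3891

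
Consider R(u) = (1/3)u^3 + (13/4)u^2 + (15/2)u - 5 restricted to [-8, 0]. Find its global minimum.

The derivative is u^2 + (13/2)u + 15/2, which vanishes at u = -5 and u = -3/2.
Evaluating at the critical points and endpoints: R(-8) = -83/3,  R(-5) = -35/12,  R(-3/2) = -161/16,  R(0) = -5.
Hence the absolute minimum is -83/3 at u = -8.

-83/3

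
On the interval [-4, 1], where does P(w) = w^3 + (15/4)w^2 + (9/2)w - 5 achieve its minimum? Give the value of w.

-4

The derivative is 3w^2 + (15/2)w + 9/2, which vanishes at w = -3/2 and w = -1.
Candidates: P(-4) = -27,  P(-3/2) = -107/16,  P(-1) = -27/4,  P(1) = 17/4.
Hence the absolute minimum is -27 at w = -4.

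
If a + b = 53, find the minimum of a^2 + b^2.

With a + b = 53, a^2 + b^2 = a^2 + (53 − a)^2.
The derivative 2a − 2(53 − a) = 4a − 106 vanishes at a = 53/2; second derivative 4 > 0, a minimum.
The minimum is 2·(53/2)^2 = 2809/2.

2809/2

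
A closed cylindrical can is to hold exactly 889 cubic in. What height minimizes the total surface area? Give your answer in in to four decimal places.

10.4217

With radius r and height h, πr²h = 889 so h = 889/(πr²), and S(r) = 2πr² + 2πrh = 2πr² + 2·889/r.
S'(r) = 4πr − 2·889/r² = 0 ⇒ r³ = 889/(2π), so r ≈ 5.2108 and h = 2r ≈ 10.4217.
S''(r) = 4π + 4·889/r³ > 0, so this is the minimum; S ≈ 511.8182.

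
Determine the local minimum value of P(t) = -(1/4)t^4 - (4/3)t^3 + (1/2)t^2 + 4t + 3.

7/12

Critical points: P'(t) = -t^3 - 4t^2 + t + 4 vanishes at t = -4, -1, 1.
Since P''(t) = -3t^2 - 8t + 1, we get P''(-4) = -15 < 0 ⇒ local maximum; P''(-1) = 6 > 0 ⇒ local minimum; P''(1) = -10 < 0 ⇒ local maximum.
The local minimum is P(-1) = 7/12.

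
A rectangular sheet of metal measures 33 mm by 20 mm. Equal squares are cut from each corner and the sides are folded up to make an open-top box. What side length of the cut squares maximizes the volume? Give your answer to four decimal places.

4.0346

With cut size x, the volume is V(x) = x(33 − 2x)(20 − 2x) for 0 < x < 10.
V'(x) = 12x^2 − 212x + 660. Setting V'(x) = 0 gives x ≈ 4.0346 (the root in (0, 10)).
V''(x) = 24x − 212 is negative there, so this is the maximum; V ≈ 1200.0691.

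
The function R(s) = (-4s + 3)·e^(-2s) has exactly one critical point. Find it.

5/4

R'(s) = (-4)·e^(-2s) + (-4s + 3)·(-2)·e^(-2s) = (8s - 10)·e^(-2s). Since e^(-2s) > 0, the only critical point is s = 5/4.
R''(5/4) has the same sign as 8 > 0, so this is a local minimum.
R(5/4) = (-2)·e^(-5/2) ≈ -0.1642.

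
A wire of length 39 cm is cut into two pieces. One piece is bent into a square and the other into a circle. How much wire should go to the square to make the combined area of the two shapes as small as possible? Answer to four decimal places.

21.8439

Let x be the length used for the square. Square side x/4; circle radius (39−x)/(2π).
A(x) = (x/4)² + π·((39−x)/(2π))² = x²/16 + (39−x)²/(4π) for 0 ≤ x ≤ 39. A'(x) = x/8 − (39−x)/(2π) = 0 gives x = 4·39/(π+4) ≈ 21.8439.
A'' = 1/8 + 1/(2π) > 0, so this gives the minimum combined area; x ≈ 21.8439 cm to the square.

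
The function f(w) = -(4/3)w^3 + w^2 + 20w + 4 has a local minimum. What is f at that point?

-64/3

f'(w) = -4w^2 + 2w + 20 = 0 at w = -2, 5/2.
Since f''(w) = -8w + 2, we get f''(-2) = 18 > 0 ⇒ local minimum; f''(5/2) = -18 < 0 ⇒ local maximum.
Thus f has its local minimum at w = -2, with value -64/3.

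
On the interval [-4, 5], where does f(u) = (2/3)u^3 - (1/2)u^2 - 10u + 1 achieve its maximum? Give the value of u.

5

f'(u) = 2u^2 - u - 10, which vanishes at u = -2 and u = 5/2.
Compare values at every candidate in [-4, 5]: f(-4) = -29/3,  f(-2) = 41/3,  f(5/2) = -401/24,  f(5) = 131/6.
Hence the absolute maximum is 131/6 at u = 5.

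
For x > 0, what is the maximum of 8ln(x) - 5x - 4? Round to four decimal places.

-8.2400

h'(x) = 8/x − 5 = 0 gives x = 8/5.
h''(x) = -8/x², which is negative for x > 0, so this is a local maximum.
h(8/5) = 8·ln(8/5) - 8 - 4 ≈ -8.2400.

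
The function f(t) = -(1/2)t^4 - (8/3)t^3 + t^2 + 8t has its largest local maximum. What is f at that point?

80/3

f'(t) = -2t^3 - 8t^2 + 2t + 8. Setting f'(t) = 0 gives t ∈ {-4, -1, 1}.
f''(t) = -6t^2 - 16t + 2. f''(-4) = -30 < 0 ⇒ local maximum; f''(-1) = 12 > 0 ⇒ local minimum; f''(1) = -20 < 0 ⇒ local maximum.
Thus f has its largest local maximum at t = -4, with value 80/3.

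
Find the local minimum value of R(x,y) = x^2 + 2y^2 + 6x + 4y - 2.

-13

∂R/∂x = 2x + 6 = 0 and ∂R/∂y = 4y + 4 = 0, so (x, y) = (-3, -1).
The Hessian has R_{xx} = 2, R_{yy} = 4, R_{xy} = 0, giving D = 8 > 0 with R_{xx} > 0, so the point is a local minimum.
R(-3, -1) = -13.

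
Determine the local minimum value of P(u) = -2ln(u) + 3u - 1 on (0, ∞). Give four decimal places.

P'(u) = -2/u + 3 = 0 gives u = 2/3.
P''(u) = 2/u², which is positive for u > 0, so this is a local minimum.
P(2/3) = -2·ln(2/3) + 2 - 1 ≈ 1.8109.

1.8109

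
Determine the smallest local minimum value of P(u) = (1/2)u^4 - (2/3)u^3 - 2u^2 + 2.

-10/3

P'(u) = 2u^3 - 2u^2 - 4u = 0 at u = -1, 0, 2.
Since P''(u) = 6u^2 - 4u - 4, we get P''(-1) = 6 > 0 ⇒ local minimum; P''(0) = -4 < 0 ⇒ local maximum; P''(2) = 12 > 0 ⇒ local minimum.
Thus P has its smallest local minimum at u = 2, with value -10/3.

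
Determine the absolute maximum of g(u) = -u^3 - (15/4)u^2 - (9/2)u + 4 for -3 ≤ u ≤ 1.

The derivative is -3u^2 - (15/2)u - 9/2, which vanishes at u = -3/2 and u = -1.
Compare values at every candidate in [-3, 1]: g(-3) = 43/4,  g(-3/2) = 91/16,  g(-1) = 23/4,  g(1) = -21/4.
The maximum over the interval is 43/4, attained at u = -3.

43/4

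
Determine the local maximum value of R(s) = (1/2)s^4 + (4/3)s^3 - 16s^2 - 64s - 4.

172/3

R'(s) = 2s^3 + 4s^2 - 32s - 64 = 0 at s = -4, -2, 4.
R''(s) = 6s^2 + 8s - 32. R''(-4) = 32 > 0 ⇒ local minimum; R''(-2) = -24 < 0 ⇒ local maximum; R''(4) = 96 > 0 ⇒ local minimum.
The local maximum is R(-2) = 172/3.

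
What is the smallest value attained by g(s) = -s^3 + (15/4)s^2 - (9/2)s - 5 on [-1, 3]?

-47/4

The derivative is -3s^2 + (15/2)s - 9/2, which vanishes at s = 1 and s = 3/2.
Compare values at every candidate in [-1, 3]: g(-1) = 17/4, g(1) = -27/4, g(3/2) = -107/16, g(3) = -47/4.
Hence the absolute minimum is -47/4 at s = 3.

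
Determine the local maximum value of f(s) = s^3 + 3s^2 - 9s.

f'(s) = 3s^2 + 6s - 9 = 0 at s = -3, 1.
Second-derivative test with f''(s) = 6s + 6: f''(-3) = -12 < 0 ⇒ local maximum; f''(1) = 12 > 0 ⇒ local minimum.
Thus f has its local maximum at s = -3, with value 27.

27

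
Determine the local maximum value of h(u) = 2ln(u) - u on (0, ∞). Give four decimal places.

h'(u) = 2/u − 1 = 0 gives u = 2.
h''(u) = -2/u², which is negative for u > 0, so this is a local maximum.
h(2) = 2·ln(2) - 2 ≈ -0.6137.

-0.6137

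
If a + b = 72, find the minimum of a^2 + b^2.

With a + b = 72, a^2 + b^2 = a^2 + (72 − a)^2.
The derivative 2a − 2(72 − a) = 4a − 144 vanishes at a = 36; second derivative 4 > 0, a minimum.
The minimum is 2·(36)^2 = 2592.

2592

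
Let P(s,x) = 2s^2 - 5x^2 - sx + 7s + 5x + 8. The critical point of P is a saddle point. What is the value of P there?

∂P/∂s = 4s - x + 7 = 0 and ∂P/∂x = -s - 10x + 5 = 0, so (s, x) = (-65/41, 27/41).
The Hessian has P_{ss} = 4, P_{xx} = -10, P_{sx} = -1, giving D = -41 < 0, so the point is a saddle point.
P(-65/41, 27/41) = 168/41.

168/41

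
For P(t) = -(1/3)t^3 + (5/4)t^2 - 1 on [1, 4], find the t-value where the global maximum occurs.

P'(t) = -t^2 + (5/2)t, whose only zero in [1, 4] is t = 5/2.
Compare values at every candidate in [1, 4]: P(1) = -1/12, P(5/2) = 77/48, P(4) = -7/3.
So the maximum is P(5/2) = 77/48.

5/2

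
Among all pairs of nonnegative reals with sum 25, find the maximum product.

625/4

With x + y = 25, the product is P(x) = x(25 − x).
P'(x) = 25 − 2x = 0 gives x = 25/2; P'' = −2 < 0, so this is the maximum.
P = 25/2·25/2 = 625/4.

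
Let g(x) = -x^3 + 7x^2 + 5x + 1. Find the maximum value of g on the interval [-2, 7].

76

The derivative is -3x^2 + 14x + 5, which vanishes at x = -1/3 and x = 5.
Evaluating at the critical points and endpoints: g(-2) = 27, g(-1/3) = 4/27, g(5) = 76, g(7) = 36.
So the maximum is g(5) = 76.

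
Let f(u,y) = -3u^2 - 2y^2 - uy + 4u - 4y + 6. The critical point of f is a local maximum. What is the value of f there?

234/23

∂f/∂u = -6u - y + 4 = 0 and ∂f/∂y = -u - 4y - 4 = 0, so (u, y) = (20/23, -28/23).
The Hessian has f_{uu} = -6, f_{yy} = -4, f_{uy} = -1, giving D = 23 > 0 with f_{uu} < 0, so the point is a local maximum.
f(20/23, -28/23) = 234/23.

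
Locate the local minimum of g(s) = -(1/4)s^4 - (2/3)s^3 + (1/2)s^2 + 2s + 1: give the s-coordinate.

g'(s) = -s^3 - 2s^2 + s + 2 = 0 at s = -2, -1, 1.
Since g''(s) = -3s^2 - 4s + 1, we get g''(-2) = -3 < 0 ⇒ local maximum; g''(-1) = 2 > 0 ⇒ local minimum; g''(1) = -6 < 0 ⇒ local maximum.
The local minimum is g(-1) = -1/12.

-1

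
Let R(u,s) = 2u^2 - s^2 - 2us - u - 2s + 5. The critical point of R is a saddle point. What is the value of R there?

71/12

∂R/∂u = 4u - 2s - 1 = 0 and ∂R/∂s = -2u - 2s - 2 = 0, so (u, s) = (-1/6, -5/6).
The Hessian has R_{uu} = 4, R_{ss} = -2, R_{us} = -2, giving D = -12 < 0, so the point is a saddle point.
R(-1/6, -5/6) = 71/12.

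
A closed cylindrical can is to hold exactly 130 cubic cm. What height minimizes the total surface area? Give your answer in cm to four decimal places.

With radius r and height h, πr²h = 130 so h = 130/(πr²), and S(r) = 2πr² + 2πrh = 2πr² + 2·130/r.
S'(r) = 4πr − 2·130/r² = 0 ⇒ r³ = 130/(2π), so r ≈ 2.7453 and h = 2r ≈ 5.4906.
S''(r) = 4π + 4·130/r³ > 0, so this is the minimum; S ≈ 142.0616.

5.4906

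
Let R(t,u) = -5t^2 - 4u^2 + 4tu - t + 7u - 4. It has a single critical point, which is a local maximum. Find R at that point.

-35/64

∂R/∂t = -10t + 4u - 1 = 0 and ∂R/∂u = 4t - 8u + 7 = 0, so (t, u) = (5/16, 33/32).
The Hessian has R_{tt} = -10, R_{uu} = -8, R_{tu} = 4, giving D = 64 > 0 with R_{tt} < 0, so the point is a local maximum.
R(5/16, 33/32) = -35/64.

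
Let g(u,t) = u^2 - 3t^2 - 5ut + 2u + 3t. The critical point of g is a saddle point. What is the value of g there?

∂g/∂u = 2u - 5t + 2 = 0 and ∂g/∂t = -5u - 6t + 3 = 0, so (u, t) = (3/37, 16/37).
The Hessian has g_{uu} = 2, g_{tt} = -6, g_{ut} = -5, giving D = -37 < 0, so the point is a saddle point.
g(3/37, 16/37) = 27/37.

27/37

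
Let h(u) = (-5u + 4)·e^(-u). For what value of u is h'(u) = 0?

9/5

h'(u) = (-5)·e^(-u) + (-5u + 4)·(-1)·e^(-u) = (5u - 9)·e^(-u). Since e^(-u) > 0, the only critical point is u = 9/5.
h''(9/5) has the same sign as 5 > 0, so this is a local minimum.
h(9/5) = (-5)·e^(-9/5) ≈ -0.8265.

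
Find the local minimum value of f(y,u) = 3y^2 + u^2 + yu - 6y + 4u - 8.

∂f/∂y = 6y + u - 6 = 0 and ∂f/∂u = y + 2u + 4 = 0, so (y, u) = (16/11, -30/11).
The Hessian has f_{yy} = 6, f_{uu} = 2, f_{yu} = 1, giving D = 11 > 0 with f_{yy} > 0, so the point is a local minimum.
f(16/11, -30/11) = -196/11.

-196/11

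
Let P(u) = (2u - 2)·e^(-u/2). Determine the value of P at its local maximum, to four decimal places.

0.8925

P'(u) = 2·e^(-u/2) + (2u - 2)·(-1/2)·e^(-u/2) = (-u + 3)·e^(-u/2). Since e^(-u/2) > 0, the only critical point is u = 3.
P''(3) has the same sign as -1 < 0, so this is a local maximum.
P(3) = (4)·e^(-3/2) ≈ 0.8925.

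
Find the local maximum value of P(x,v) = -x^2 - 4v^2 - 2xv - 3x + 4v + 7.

∂P/∂x = -2x - 2v - 3 = 0 and ∂P/∂v = -2x - 8v + 4 = 0, so (x, v) = (-8/3, 7/6).
The Hessian has P_{xx} = -2, P_{vv} = -8, P_{xv} = -2, giving D = 12 > 0 with P_{xx} < 0, so the point is a local maximum.
P(-8/3, 7/6) = 40/3.

40/3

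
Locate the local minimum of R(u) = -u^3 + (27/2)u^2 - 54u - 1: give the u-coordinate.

R'(u) = -3u^2 + 27u - 54 = 0 at u = 3, 6.
Second-derivative test with R''(u) = -6u + 27: R''(3) = 9 > 0 ⇒ local minimum; R''(6) = -9 < 0 ⇒ local maximum.
The local minimum is R(3) = -137/2.

3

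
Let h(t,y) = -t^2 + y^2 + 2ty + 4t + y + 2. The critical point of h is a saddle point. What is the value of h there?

23/8

∂h/∂t = -2t + 2y + 4 = 0 and ∂h/∂y = 2t + 2y + 1 = 0, so (t, y) = (3/4, -5/4).
The Hessian has h_{tt} = -2, h_{yy} = 2, h_{ty} = 2, giving D = -8 < 0, so the point is a saddle point.
h(3/4, -5/4) = 23/8.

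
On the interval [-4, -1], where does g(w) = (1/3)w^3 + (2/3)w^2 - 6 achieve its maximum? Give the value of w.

g'(w) = w^2 + (4/3)w, whose only zero in [-4, -1] is w = -4/3.
Evaluating at the critical points and endpoints: g(-4) = -50/3; g(-4/3) = -454/81; g(-1) = -17/3.
The maximum over the interval is -454/81, attained at w = -4/3.

-4/3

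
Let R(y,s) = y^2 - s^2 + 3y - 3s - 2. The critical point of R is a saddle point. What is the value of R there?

-2

∂R/∂y = 2y + 3 = 0 and ∂R/∂s = -2s - 3 = 0, so (y, s) = (-3/2, -3/2).
The Hessian has R_{yy} = 2, R_{ss} = -2, R_{ys} = 0, giving D = -4 < 0, so the point is a saddle point.
R(-3/2, -3/2) = -2.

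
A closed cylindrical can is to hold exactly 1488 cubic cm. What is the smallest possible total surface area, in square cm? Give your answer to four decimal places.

721.5224

With radius r and height h, πr²h = 1488 so h = 1488/(πr²), and S(r) = 2πr² + 2πrh = 2πr² + 2·1488/r.
S'(r) = 4πr − 2·1488/r² = 0 ⇒ r³ = 1488/(2π), so r ≈ 6.1869 and h = 2r ≈ 12.3738.
S''(r) = 4π + 4·1488/r³ > 0, so this is the minimum; S ≈ 721.5224.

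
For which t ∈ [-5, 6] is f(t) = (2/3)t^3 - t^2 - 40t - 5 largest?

Differentiating, f'(t) = 2t^2 - 2t - 40; which vanishes at t = -4 and t = 5.
Compare values at every candidate in [-5, 6]: f(-5) = 260/3; f(-4) = 289/3; f(5) = -440/3; f(6) = -137.
Hence the absolute maximum is 289/3 at t = -4.

-4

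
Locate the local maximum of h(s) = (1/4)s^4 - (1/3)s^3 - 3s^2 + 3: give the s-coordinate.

0

Critical points: h'(s) = s^3 - s^2 - 6s vanishes at s = -2, 0, 3.
h''(s) = 3s^2 - 2s - 6. h''(-2) = 10 > 0 ⇒ local minimum; h''(0) = -6 < 0 ⇒ local maximum; h''(3) = 15 > 0 ⇒ local minimum.
The local maximum is h(0) = 3.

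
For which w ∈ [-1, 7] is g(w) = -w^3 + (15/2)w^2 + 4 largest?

5

g'(w) = -3w^2 + 15w, which vanishes at w = 0 and w = 5.
Compare values at every candidate in [-1, 7]: g(-1) = 25/2, g(0) = 4, g(5) = 133/2, g(7) = 57/2.
The maximum over the interval is 133/2, attained at w = 5.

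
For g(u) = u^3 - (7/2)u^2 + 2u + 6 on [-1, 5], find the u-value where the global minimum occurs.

-1

The derivative is 3u^2 - 7u + 2, which vanishes at u = 1/3 and u = 2.
Compare values at every candidate in [-1, 5]: g(-1) = -1/2; g(1/3) = 341/54; g(2) = 4; g(5) = 107/2.
The minimum over the interval is -1/2, attained at u = -1.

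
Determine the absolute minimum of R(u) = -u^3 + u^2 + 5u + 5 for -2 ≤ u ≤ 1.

The derivative is -3u^2 + 2u + 5, whose only zero in [-2, 1] is u = -1.
Compare values at every candidate in [-2, 1]: R(-2) = 7; R(-1) = 2; R(1) = 10.
The minimum over the interval is 2, attained at u = -1.

2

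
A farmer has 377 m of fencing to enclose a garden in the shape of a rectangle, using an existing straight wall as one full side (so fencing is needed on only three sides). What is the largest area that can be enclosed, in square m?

142129/8

Let the sides perpendicular to the wall have length x and the parallel side y, so 2x + y = 377 and the area is A = xy = x(377 − 2x).
A'(x) = 377 − 4x = 0 gives x = 377/4, and A''(x) = −4 < 0 confirms a maximum.
Then y = 377 − 2·377/4 = 377/2 and A = 142129/8.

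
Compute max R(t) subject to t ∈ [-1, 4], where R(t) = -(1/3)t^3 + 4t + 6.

34/3

Differentiating, R'(t) = -t^2 + 4; whose only zero in [-1, 4] is t = 2.
Evaluating at the critical points and endpoints: R(-1) = 7/3, R(2) = 34/3, R(4) = 2/3.
Hence the absolute maximum is 34/3 at t = 2.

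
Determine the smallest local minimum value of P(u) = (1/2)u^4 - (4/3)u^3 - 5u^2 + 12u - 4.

-88/3

P'(u) = 2u^3 - 4u^2 - 10u + 12 = 0 at u = -2, 1, 3.
Second-derivative test with P''(u) = 6u^2 - 8u - 10: P''(-2) = 30 > 0 ⇒ local minimum; P''(1) = -12 < 0 ⇒ local maximum; P''(3) = 20 > 0 ⇒ local minimum.
So the smallest local minimum value is P(-2) = -88/3.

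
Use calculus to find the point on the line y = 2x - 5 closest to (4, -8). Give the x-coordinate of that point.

Minimize D(x)^2 = (x - 4)^2 + (2x + 3)^2.
d/dx[D^2] = 2(x - 4) + 2·2·(2x + 3) = 0 ⇒ x = -2/5.
Then y = -29/5 and the distance is √(121/5) ≈ 4.9193.

-2/5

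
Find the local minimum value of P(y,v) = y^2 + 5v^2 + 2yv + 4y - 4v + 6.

-2

∂P/∂y = 2y + 2v + 4 = 0 and ∂P/∂v = 2y + 10v - 4 = 0, so (y, v) = (-3, 1).
The Hessian has P_{yy} = 2, P_{vv} = 10, P_{yv} = 2, giving D = 16 > 0 with P_{yy} > 0, so the point is a local minimum.
P(-3, 1) = -2.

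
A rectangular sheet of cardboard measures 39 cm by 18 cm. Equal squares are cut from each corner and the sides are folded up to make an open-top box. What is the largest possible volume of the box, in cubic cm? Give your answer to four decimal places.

With cut size x, the volume is V(x) = x(39 − 2x)(18 − 2x) for 0 < x < 9.
V'(x) = 12x^2 − 228x + 702. Setting V'(x) = 0 gives x ≈ 3.8653 (the root in (0, 9)).
V''(x) = 24x − 228 is negative there, so this is the maximum; V ≈ 1241.2173.

1241.2173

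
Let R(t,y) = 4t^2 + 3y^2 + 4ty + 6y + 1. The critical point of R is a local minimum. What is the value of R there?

∂R/∂t = 8t + 4y = 0 and ∂R/∂y = 4t + 6y + 6 = 0, so (t, y) = (3/4, -3/2).
The Hessian has R_{tt} = 8, R_{yy} = 6, R_{ty} = 4, giving D = 32 > 0 with R_{tt} > 0, so the point is a local minimum.
R(3/4, -3/2) = -7/2.

-7/2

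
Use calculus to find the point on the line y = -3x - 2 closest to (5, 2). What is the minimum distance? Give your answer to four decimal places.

6.0083

Minimize D(x)^2 = (x - 5)^2 + (-3x - 4)^2.
d/dx[D^2] = 2(x - 5) + 2·(-3)·(-3x - 4) = 0 ⇒ x = -7/10.
Then y = 1/10 and the distance is √(361/10) ≈ 6.0083.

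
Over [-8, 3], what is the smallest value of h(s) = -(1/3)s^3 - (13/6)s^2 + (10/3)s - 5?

-205/6

The derivative is -s^2 - (13/3)s + 10/3, which vanishes at s = -5 and s = 2/3.
Candidates: h(-8) = 1/3, h(-5) = -205/6, h(2/3) = -311/81, h(3) = -47/2.
So the minimum is h(-5) = -205/6.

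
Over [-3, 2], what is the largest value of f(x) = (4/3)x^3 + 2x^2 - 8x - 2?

34/3

f'(x) = 4x^2 + 4x - 8, which vanishes at x = -2 and x = 1.
Compare values at every candidate in [-3, 2]: f(-3) = 4, f(-2) = 34/3, f(1) = -20/3, f(2) = 2/3.
Hence the absolute maximum is 34/3 at x = -2.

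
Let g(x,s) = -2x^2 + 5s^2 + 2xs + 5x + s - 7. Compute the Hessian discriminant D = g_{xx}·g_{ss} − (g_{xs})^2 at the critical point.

∂g/∂x = -4x + 2s + 5 = 0 and ∂g/∂s = 2x + 10s + 1 = 0, so (x, s) = (12/11, -7/22).
The Hessian has g_{xx} = -4, g_{ss} = 10, g_{xs} = 2, giving D = -44 < 0, so the point is a saddle point.
D = (-4)·(10) − (2)^2 = -44.

-44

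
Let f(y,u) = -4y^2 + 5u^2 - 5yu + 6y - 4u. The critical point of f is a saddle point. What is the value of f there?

∂f/∂y = -8y - 5u + 6 = 0 and ∂f/∂u = -5y + 10u - 4 = 0, so (y, u) = (8/21, 62/105).
The Hessian has f_{yy} = -8, f_{uu} = 10, f_{yu} = -5, giving D = -105 < 0, so the point is a saddle point.
f(8/21, 62/105) = -4/105.

-4/105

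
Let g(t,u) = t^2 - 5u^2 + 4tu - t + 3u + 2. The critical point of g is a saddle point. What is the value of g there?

∂g/∂t = 2t + 4u - 1 = 0 and ∂g/∂u = 4t - 10u + 3 = 0, so (t, u) = (-1/18, 5/18).
The Hessian has g_{tt} = 2, g_{uu} = -10, g_{tu} = 4, giving D = -36 < 0, so the point is a saddle point.
g(-1/18, 5/18) = 22/9.

22/9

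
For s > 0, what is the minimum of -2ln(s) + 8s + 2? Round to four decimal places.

f'(s) = -2/s + 8 = 0 gives s = 1/4.
f''(s) = 2/s², which is positive for s > 0, so this is a local minimum.
f(1/4) = -2·ln(1/4) + 2 + 2 ≈ 6.7726.

6.7726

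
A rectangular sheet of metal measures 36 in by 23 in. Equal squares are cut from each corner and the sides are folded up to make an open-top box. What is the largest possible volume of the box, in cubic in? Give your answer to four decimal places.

1701.3178

With cut size x, the volume is V(x) = x(36 − 2x)(23 − 2x) for 0 < x < 11.5.
V'(x) = 12x^2 − 236x + 828. Setting V'(x) = 0 gives x ≈ 4.5708 (the root in (0, 11.5)).
V''(x) = 24x − 236 is negative there, so this is the maximum; V ≈ 1701.3178.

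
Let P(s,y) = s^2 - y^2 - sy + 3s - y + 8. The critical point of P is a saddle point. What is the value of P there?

29/5

∂P/∂s = 2s - y + 3 = 0 and ∂P/∂y = -s - 2y - 1 = 0, so (s, y) = (-7/5, 1/5).
The Hessian has P_{ss} = 2, P_{yy} = -2, P_{sy} = -1, giving D = -5 < 0, so the point is a saddle point.
P(-7/5, 1/5) = 29/5.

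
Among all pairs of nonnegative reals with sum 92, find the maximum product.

With x + y = 92, the product is P(x) = x(92 − x).
P'(x) = 92 − 2x = 0 gives x = 46; P'' = −2 < 0, so this is the maximum.
P = 46·46 = 2116.

2116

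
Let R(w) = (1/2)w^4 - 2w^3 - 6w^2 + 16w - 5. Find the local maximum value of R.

7/2

R'(w) = 2w^3 - 6w^2 - 12w + 16 = 0 at w = -2, 1, 4.
Second-derivative test with R''(w) = 6w^2 - 12w - 12: R''(-2) = 36 > 0 ⇒ local minimum; R''(1) = -18 < 0 ⇒ local maximum; R''(4) = 36 > 0 ⇒ local minimum.
So the local maximum value is R(1) = 7/2.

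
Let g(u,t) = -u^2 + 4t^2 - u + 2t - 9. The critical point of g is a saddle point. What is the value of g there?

-9

∂g/∂u = -2u - 1 = 0 and ∂g/∂t = 8t + 2 = 0, so (u, t) = (-1/2, -1/4).
The Hessian has g_{uu} = -2, g_{tt} = 8, g_{ut} = 0, giving D = -16 < 0, so the point is a saddle point.
g(-1/2, -1/4) = -9.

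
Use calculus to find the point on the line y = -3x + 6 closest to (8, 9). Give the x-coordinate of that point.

Minimize D(x)^2 = (x - 8)^2 + (-3x - 3)^2.
d/dx[D^2] = 2(x - 8) + 2·(-3)·(-3x - 3) = 0 ⇒ x = -1/10.
Then y = 63/10 and the distance is √(729/10) ≈ 8.5381.

-1/10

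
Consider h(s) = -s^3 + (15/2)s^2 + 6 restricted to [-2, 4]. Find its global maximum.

Differentiating, h'(s) = -3s^2 + 15s; whose only zero in [-2, 4] is s = 0.
Evaluating at the critical points and endpoints: h(-2) = 44,  h(0) = 6,  h(4) = 62.
The maximum over the interval is 62, attained at s = 4.

62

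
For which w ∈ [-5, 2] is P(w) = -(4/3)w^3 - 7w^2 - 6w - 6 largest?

P'(w) = -4w^2 - 14w - 6, which vanishes at w = -3 and w = -1/2.
Compare values at every candidate in [-5, 2]: P(-5) = 47/3; P(-3) = -15; P(-1/2) = -55/12; P(2) = -170/3.
Hence the absolute maximum is 47/3 at w = -5.

-5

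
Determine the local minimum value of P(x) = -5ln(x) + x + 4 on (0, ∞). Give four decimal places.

0.9528

P'(x) = -5/x + 1 = 0 gives x = 5.
P''(x) = 5/x², which is positive for x > 0, so this is a local minimum.
P(5) = -5·ln(5) + 5 + 4 ≈ 0.9528.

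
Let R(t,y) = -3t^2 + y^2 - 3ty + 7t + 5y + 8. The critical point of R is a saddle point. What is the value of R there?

∂R/∂t = -6t - 3y + 7 = 0 and ∂R/∂y = -3t + 2y + 5 = 0, so (t, y) = (29/21, -3/7).
The Hessian has R_{tt} = -6, R_{yy} = 2, R_{ty} = -3, giving D = -21 < 0, so the point is a saddle point.
R(29/21, -3/7) = 247/21.

247/21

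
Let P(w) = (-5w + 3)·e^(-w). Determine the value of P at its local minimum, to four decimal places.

-1.0095

Differentiating with the product rule gives P'(w) = (5w - 8)·e^(-w). Since e^(-w) > 0, the only critical point is w = 8/5.
P''(8/5) has the same sign as 5 > 0, so this is a local minimum.
P(8/5) = (-5)·e^(-8/5) ≈ -1.0095.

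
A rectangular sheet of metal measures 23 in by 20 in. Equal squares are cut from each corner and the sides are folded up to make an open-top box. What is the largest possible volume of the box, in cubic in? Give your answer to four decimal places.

With cut size x, the volume is V(x) = x(23 − 2x)(20 − 2x) for 0 < x < 10.
V'(x) = 12x^2 − 172x + 460. Setting V'(x) = 0 gives x ≈ 3.5573 (the root in (0, 10)).
V''(x) = 24x − 172 is negative there, so this is the maximum; V ≈ 728.1428.

728.1428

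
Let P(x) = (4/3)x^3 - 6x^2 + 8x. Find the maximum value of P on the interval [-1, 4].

P'(x) = 4x^2 - 12x + 8, which vanishes at x = 1 and x = 2.
Candidates: P(-1) = -46/3, P(1) = 10/3, P(2) = 8/3, P(4) = 64/3.
The maximum over the interval is 64/3, attained at x = 4.

64/3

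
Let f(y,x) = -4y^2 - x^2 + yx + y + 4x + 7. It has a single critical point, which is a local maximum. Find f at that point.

∂f/∂y = -8y + x + 1 = 0 and ∂f/∂x = y - 2x + 4 = 0, so (y, x) = (2/5, 11/5).
The Hessian has f_{yy} = -8, f_{xx} = -2, f_{yx} = 1, giving D = 15 > 0 with f_{yy} < 0, so the point is a local maximum.
f(2/5, 11/5) = 58/5.

58/5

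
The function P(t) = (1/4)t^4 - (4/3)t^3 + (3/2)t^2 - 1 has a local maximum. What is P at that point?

-7/12

P'(t) = t^3 - 4t^2 + 3t = 0 at t = 0, 1, 3.
Since P''(t) = 3t^2 - 8t + 3, we get P''(0) = 3 > 0 ⇒ local minimum; P''(1) = -2 < 0 ⇒ local maximum; P''(3) = 6 > 0 ⇒ local minimum.
The local maximum is P(1) = -7/12.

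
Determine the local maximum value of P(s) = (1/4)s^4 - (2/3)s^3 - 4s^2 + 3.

3

Critical points: P'(s) = s^3 - 2s^2 - 8s vanishes at s = -2, 0, 4.
Second-derivative test with P''(s) = 3s^2 - 4s - 8: P''(-2) = 12 > 0 ⇒ local minimum; P''(0) = -8 < 0 ⇒ local maximum; P''(4) = 24 > 0 ⇒ local minimum.
Thus P has its local maximum at s = 0, with value 3.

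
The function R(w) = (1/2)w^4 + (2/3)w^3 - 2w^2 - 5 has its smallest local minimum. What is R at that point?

-31/3

R'(w) = 2w^3 + 2w^2 - 4w. Setting R'(w) = 0 gives w ∈ {-2, 0, 1}.
Second-derivative test with R''(w) = 6w^2 + 4w - 4: R''(-2) = 12 > 0 ⇒ local minimum; R''(0) = -4 < 0 ⇒ local maximum; R''(1) = 6 > 0 ⇒ local minimum.
Thus R has its smallest local minimum at w = -2, with value -31/3.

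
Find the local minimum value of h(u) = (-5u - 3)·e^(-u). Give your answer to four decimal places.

By the product rule, h'(u) = (5u - 2)·e^(-u). Since e^(-u) > 0, the only critical point is u = 2/5.
h''(2/5) has the same sign as 5 > 0, so this is a local minimum.
h(2/5) = (-5)·e^(-2/5) ≈ -3.3516.

-3.3516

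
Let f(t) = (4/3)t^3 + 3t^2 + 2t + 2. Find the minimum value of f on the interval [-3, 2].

f'(t) = 4t^2 + 6t + 2, which vanishes at t = -1 and t = -1/2.
Candidates: f(-3) = -13; f(-1) = 5/3; f(-1/2) = 19/12; f(2) = 86/3.
So the minimum is f(-3) = -13.

-13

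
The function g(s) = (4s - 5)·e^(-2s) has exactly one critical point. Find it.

g'(s) = 4·e^(-2s) + (4s - 5)·(-2)·e^(-2s) = (-8s + 14)·e^(-2s). Since e^(-2s) > 0, the only critical point is s = 7/4.
g''(7/4) has the same sign as -8 < 0, so this is a local maximum.
g(7/4) = (2)·e^(-7/2) ≈ 0.0604.

7/4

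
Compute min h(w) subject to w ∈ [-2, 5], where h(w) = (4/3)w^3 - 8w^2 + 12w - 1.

The derivative is 4w^2 - 16w + 12, which vanishes at w = 1 and w = 3.
Compare values at every candidate in [-2, 5]: h(-2) = -203/3, h(1) = 13/3, h(3) = -1, h(5) = 77/3.
Hence the absolute minimum is -203/3 at w = -2.

-203/3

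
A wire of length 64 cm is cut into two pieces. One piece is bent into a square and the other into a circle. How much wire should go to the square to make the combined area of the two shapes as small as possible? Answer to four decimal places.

Let x be the length used for the square. Square side x/4; circle radius (64−x)/(2π).
A(x) = (x/4)² + π·((64−x)/(2π))² = x²/16 + (64−x)²/(4π) for 0 ≤ x ≤ 64. A'(x) = x/8 − (64−x)/(2π) = 0 gives x = 4·64/(π+4) ≈ 35.8463.
A'' = 1/8 + 1/(2π) > 0, so this gives the minimum combined area; x ≈ 35.8463 cm to the square.

35.8463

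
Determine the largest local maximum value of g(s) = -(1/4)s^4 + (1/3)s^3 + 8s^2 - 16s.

320/3

g'(s) = -s^3 + s^2 + 16s - 16. Setting g'(s) = 0 gives s ∈ {-4, 1, 4}.
Since g''(s) = -3s^2 + 2s + 16, we get g''(-4) = -40 < 0 ⇒ local maximum; g''(1) = 15 > 0 ⇒ local minimum; g''(4) = -24 < 0 ⇒ local maximum.
The largest local maximum is g(-4) = 320/3.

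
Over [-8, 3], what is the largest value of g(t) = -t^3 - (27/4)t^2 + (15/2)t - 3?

17

g'(t) = -3t^2 - (27/2)t + 15/2, which vanishes at t = -5 and t = 1/2.
Candidates: g(-8) = 17; g(-5) = -337/4; g(1/2) = -17/16; g(3) = -273/4.
The maximum over the interval is 17, attained at t = -8.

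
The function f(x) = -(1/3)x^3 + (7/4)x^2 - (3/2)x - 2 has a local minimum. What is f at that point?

f'(x) = -x^2 + (7/2)x - 3/2. Setting f'(x) = 0 gives x ∈ {1/2, 3}.
Second-derivative test with f''(x) = -2x + 7/2: f''(1/2) = 5/2 > 0 ⇒ local minimum; f''(3) = -5/2 < 0 ⇒ local maximum.
The local minimum is f(1/2) = -113/48.

-113/48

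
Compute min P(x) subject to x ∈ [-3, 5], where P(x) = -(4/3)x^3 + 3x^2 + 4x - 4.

P'(x) = -4x^2 + 6x + 4, which vanishes at x = -1/2 and x = 2.
Evaluating at the critical points and endpoints: P(-3) = 47, P(-1/2) = -61/12, P(2) = 16/3, P(5) = -227/3.
Hence the absolute minimum is -227/3 at x = 5.

-227/3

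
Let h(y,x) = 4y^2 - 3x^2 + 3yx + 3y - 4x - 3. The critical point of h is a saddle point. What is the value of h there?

-98/57

∂h/∂y = 8y + 3x + 3 = 0 and ∂h/∂x = 3y - 6x - 4 = 0, so (y, x) = (-2/19, -41/57).
The Hessian has h_{yy} = 8, h_{xx} = -6, h_{yx} = 3, giving D = -57 < 0, so the point is a saddle point.
h(-2/19, -41/57) = -98/57.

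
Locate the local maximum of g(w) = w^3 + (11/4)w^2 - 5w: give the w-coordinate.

-5/2

Critical points: g'(w) = 3w^2 + (11/2)w - 5 vanishes at w = -5/2, 2/3.
Second-derivative test with g''(w) = 6w + 11/2: g''(-5/2) = -19/2 < 0 ⇒ local maximum; g''(2/3) = 19/2 > 0 ⇒ local minimum.
Thus g has its local maximum at w = -5/2, with value 225/16.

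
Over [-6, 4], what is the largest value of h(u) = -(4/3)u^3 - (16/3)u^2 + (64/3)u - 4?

h'(u) = -4u^2 - (32/3)u + 64/3, which vanishes at u = -4 and u = 4/3.
Compare values at every candidate in [-6, 4]: h(-6) = -36, h(-4) = -268/3, h(4/3) = 956/81, h(4) = -268/3.
Hence the absolute maximum is 956/81 at u = 4/3.

956/81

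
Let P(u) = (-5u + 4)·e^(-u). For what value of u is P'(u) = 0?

P'(u) = (-5)·e^(-u) + (-5u + 4)·(-1)·e^(-u) = (5u - 9)·e^(-u). Since e^(-u) > 0, the only critical point is u = 9/5.
P''(9/5) has the same sign as 5 > 0, so this is a local minimum.
P(9/5) = (-5)·e^(-9/5) ≈ -0.8265.

9/5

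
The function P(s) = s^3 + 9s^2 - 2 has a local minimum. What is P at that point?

-2

P'(s) = 3s^2 + 18s = 0 at s = -6, 0.
P''(s) = 6s + 18. P''(-6) = -18 < 0 ⇒ local maximum; P''(0) = 18 > 0 ⇒ local minimum.
Thus P has its local minimum at s = 0, with value -2.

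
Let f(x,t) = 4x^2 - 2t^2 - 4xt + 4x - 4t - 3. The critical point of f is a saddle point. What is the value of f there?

-11/3

∂f/∂x = 8x - 4t + 4 = 0 and ∂f/∂t = -4x - 4t - 4 = 0, so (x, t) = (-2/3, -1/3).
The Hessian has f_{xx} = 8, f_{tt} = -4, f_{xt} = -4, giving D = -48 < 0, so the point is a saddle point.
f(-2/3, -1/3) = -11/3.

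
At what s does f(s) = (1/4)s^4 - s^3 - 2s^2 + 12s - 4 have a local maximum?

2

f'(s) = s^3 - 3s^2 - 4s + 12. Setting f'(s) = 0 gives s ∈ {-2, 2, 3}.
Second-derivative test with f''(s) = 3s^2 - 6s - 4: f''(-2) = 20 > 0 ⇒ local minimum; f''(2) = -4 < 0 ⇒ local maximum; f''(3) = 5 > 0 ⇒ local minimum.
So the local maximum value is f(2) = 8.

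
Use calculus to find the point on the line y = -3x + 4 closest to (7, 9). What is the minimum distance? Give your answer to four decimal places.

8.2219

Minimize D(x)^2 = (x - 7)^2 + (-3x - 5)^2.
d/dx[D^2] = 2(x - 7) + 2·(-3)·(-3x - 5) = 0 ⇒ x = -4/5.
Then y = 32/5 and the distance is √(338/5) ≈ 8.2219.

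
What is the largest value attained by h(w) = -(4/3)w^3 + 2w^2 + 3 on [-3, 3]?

The derivative is -4w^2 + 4w, which vanishes at w = 0 and w = 1.
Candidates: h(-3) = 57,  h(0) = 3,  h(1) = 11/3,  h(3) = -15.
So the maximum is h(-3) = 57.

57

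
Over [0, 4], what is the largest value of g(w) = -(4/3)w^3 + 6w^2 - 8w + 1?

1

g'(w) = -4w^2 + 12w - 8, which vanishes at w = 1 and w = 2.
Evaluating at the critical points and endpoints: g(0) = 1,  g(1) = -7/3,  g(2) = -5/3,  g(4) = -61/3.
Hence the absolute maximum is 1 at w = 0.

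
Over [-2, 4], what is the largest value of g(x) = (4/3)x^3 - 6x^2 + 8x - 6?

Differentiating, g'(x) = 4x^2 - 12x + 8; which vanishes at x = 1 and x = 2.
Evaluating at the critical points and endpoints: g(-2) = -170/3; g(1) = -8/3; g(2) = -10/3; g(4) = 46/3.
The maximum over the interval is 46/3, attained at x = 4.

46/3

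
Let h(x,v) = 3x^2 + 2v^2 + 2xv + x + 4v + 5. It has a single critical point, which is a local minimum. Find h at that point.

∂h/∂x = 6x + 2v + 1 = 0 and ∂h/∂v = 2x + 4v + 4 = 0, so (x, v) = (1/5, -11/10).
The Hessian has h_{xx} = 6, h_{vv} = 4, h_{xv} = 2, giving D = 20 > 0 with h_{xx} > 0, so the point is a local minimum.
h(1/5, -11/10) = 29/10.

29/10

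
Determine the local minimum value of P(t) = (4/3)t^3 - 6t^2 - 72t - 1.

-361

Critical points: P'(t) = 4t^2 - 12t - 72 vanishes at t = -3, 6.
Since P''(t) = 8t - 12, we get P''(-3) = -36 < 0 ⇒ local maximum; P''(6) = 36 > 0 ⇒ local minimum.
The local minimum is P(6) = -361.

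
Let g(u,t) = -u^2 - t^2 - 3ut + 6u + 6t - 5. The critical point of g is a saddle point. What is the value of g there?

∂g/∂u = -2u - 3t + 6 = 0 and ∂g/∂t = -3u - 2t + 6 = 0, so (u, t) = (6/5, 6/5).
The Hessian has g_{uu} = -2, g_{tt} = -2, g_{ut} = -3, giving D = -5 < 0, so the point is a saddle point.
g(6/5, 6/5) = 11/5.

11/5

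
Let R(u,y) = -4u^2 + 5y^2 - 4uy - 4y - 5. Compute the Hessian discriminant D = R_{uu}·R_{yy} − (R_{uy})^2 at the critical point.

-96

∂R/∂u = -8u - 4y = 0 and ∂R/∂y = -4u + 10y - 4 = 0, so (u, y) = (-1/6, 1/3).
The Hessian has R_{uu} = -8, R_{yy} = 10, R_{uy} = -4, giving D = -96 < 0, so the point is a saddle point.
D = (-8)·(10) − (-4)^2 = -96.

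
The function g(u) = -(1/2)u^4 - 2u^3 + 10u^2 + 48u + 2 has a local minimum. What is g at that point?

-46

g'(u) = -2u^3 - 6u^2 + 20u + 48 = 0 at u = -4, -2, 3.
Second-derivative test with g''(u) = -6u^2 - 12u + 20: g''(-4) = -28 < 0 ⇒ local maximum; g''(-2) = 20 > 0 ⇒ local minimum; g''(3) = -70 < 0 ⇒ local maximum.
The local minimum is g(-2) = -46.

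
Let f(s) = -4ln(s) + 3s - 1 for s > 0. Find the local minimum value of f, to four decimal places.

f'(s) = -4/s + 3 = 0 gives s = 4/3.
f''(s) = 4/s², which is positive for s > 0, so this is a local minimum.
f(4/3) = -4·ln(4/3) + 4 - 1 ≈ 1.8493.

1.8493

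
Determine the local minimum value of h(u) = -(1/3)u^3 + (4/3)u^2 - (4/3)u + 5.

h'(u) = -u^2 + (8/3)u - 4/3 = 0 at u = 2/3, 2.
h''(u) = -2u + 8/3. h''(2/3) = 4/3 > 0 ⇒ local minimum; h''(2) = -4/3 < 0 ⇒ local maximum.
Thus h has its local minimum at u = 2/3, with value 373/81.

373/81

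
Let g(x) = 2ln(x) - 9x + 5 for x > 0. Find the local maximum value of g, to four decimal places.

g'(x) = 2/x − 9 = 0 gives x = 2/9.
g''(x) = -2/x², which is negative for x > 0, so this is a local maximum.
g(2/9) = 2·ln(2/9) - 2 + 5 ≈ -0.0082.

-0.0082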